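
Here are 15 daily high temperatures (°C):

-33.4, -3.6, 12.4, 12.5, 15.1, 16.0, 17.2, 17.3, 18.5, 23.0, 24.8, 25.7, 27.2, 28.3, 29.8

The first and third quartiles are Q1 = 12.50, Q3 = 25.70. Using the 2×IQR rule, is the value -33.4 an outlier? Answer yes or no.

IQR = Q3 − Q1 = 25.70 − 12.50 = 13.20.
Lower fence = Q1 − 2·IQR = 12.50 − 26.40 = -13.90.
Upper fence = Q3 + 2·IQR = 25.70 + 26.40 = 52.10.
-33.4 lies below the lower fence.

yes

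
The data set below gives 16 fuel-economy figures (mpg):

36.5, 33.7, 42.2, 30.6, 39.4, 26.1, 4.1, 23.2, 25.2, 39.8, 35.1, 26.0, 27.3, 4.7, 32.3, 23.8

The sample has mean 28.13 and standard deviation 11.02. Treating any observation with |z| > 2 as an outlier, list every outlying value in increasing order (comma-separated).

Cutoffs at x̄ ± 2s: 28.13 ± 2·11.02 = [6.09, 50.17].
4.1: z = -2.18, |z| > 2 → outlier.
4.7: z = -2.13, |z| > 2 → outlier.
Every other value lies within [6.09, 50.17].

4.1, 4.7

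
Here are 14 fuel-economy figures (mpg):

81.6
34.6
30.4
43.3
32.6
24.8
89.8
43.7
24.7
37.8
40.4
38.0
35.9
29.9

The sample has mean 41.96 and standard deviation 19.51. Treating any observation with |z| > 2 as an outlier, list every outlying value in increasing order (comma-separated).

Cutoffs at x̄ ± 2s: 41.96 ± 2·19.51 = [2.94, 80.98].
81.6: z = 2.03, |z| > 2 → outlier.
89.8: z = 2.45, |z| > 2 → outlier.
Every other value lies within [2.94, 80.98].

81.6, 89.8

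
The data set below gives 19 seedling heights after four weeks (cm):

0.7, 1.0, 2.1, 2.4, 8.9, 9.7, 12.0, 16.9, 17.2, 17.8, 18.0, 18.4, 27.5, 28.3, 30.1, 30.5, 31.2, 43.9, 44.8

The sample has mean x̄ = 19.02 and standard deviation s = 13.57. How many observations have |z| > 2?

0

Cutoffs: x̄ ± 2s = [-8.12, 46.16].
Every value lies within the cutoffs.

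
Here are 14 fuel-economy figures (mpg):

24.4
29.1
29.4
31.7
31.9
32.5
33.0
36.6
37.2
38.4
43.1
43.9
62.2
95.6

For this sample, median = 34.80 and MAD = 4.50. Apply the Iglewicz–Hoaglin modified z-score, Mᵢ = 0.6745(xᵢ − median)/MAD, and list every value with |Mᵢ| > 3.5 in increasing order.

62.2, 95.6

|Mᵢ| > 3.5 ⇔ |xᵢ − 34.80| > 3.5·4.50/0.6745 = 23.35.
So outliers lie outside [11.45, 58.15].
62.2: M = 4.11 → outlier.
95.6: M = 9.11 → outlier.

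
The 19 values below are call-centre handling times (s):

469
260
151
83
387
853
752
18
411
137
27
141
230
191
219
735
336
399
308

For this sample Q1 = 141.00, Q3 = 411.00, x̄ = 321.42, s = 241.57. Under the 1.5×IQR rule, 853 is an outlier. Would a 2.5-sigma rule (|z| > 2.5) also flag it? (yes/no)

z = (853 − 321.42) / 241.57 = 2.20.
|z| = 2.20 ≤ 2.5.

no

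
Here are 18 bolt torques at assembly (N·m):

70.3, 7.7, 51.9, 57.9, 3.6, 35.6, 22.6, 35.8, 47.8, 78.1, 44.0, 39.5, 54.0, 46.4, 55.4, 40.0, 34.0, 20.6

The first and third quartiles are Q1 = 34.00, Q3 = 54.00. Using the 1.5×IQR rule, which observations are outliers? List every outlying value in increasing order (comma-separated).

3.6

IQR = Q3 − Q1 = 54.00 − 34.00 = 20.00.
Lower fence = Q1 − 1.5·IQR = 34.00 − 30.00 = 4.00.
Upper fence = Q3 + 1.5·IQR = 54.00 + 30.00 = 84.00.
3.6 < 4.00 → outlier.
All remaining values lie within [4.00, 84.00].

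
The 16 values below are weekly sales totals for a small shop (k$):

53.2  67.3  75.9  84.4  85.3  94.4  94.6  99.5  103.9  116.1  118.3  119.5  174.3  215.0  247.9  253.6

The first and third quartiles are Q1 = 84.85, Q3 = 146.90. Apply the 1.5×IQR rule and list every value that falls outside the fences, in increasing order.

247.9, 253.6

IQR = Q3 − Q1 = 146.90 − 84.85 = 62.05.
Lower fence = Q1 − 1.5·IQR = 84.85 − 93.075 = -8.225.
Upper fence = Q3 + 1.5·IQR = 146.90 + 93.075 = 239.975.
247.9 > 239.975 → outlier.
253.6 > 239.975 → outlier.
All remaining values lie within [-8.225, 239.975].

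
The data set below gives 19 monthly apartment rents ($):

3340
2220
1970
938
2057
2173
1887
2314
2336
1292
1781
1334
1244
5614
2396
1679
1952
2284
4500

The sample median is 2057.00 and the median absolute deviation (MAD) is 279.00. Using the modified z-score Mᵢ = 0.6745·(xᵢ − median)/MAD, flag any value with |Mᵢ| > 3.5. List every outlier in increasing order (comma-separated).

|Mᵢ| > 3.5 ⇔ |xᵢ − 2057.00| > 3.5·279.00/0.6745 = 1447.74.
So outliers lie outside [609.26, 3504.74].
4500: M = 5.91 → outlier.
5614: M = 8.60 → outlier.

4500, 5614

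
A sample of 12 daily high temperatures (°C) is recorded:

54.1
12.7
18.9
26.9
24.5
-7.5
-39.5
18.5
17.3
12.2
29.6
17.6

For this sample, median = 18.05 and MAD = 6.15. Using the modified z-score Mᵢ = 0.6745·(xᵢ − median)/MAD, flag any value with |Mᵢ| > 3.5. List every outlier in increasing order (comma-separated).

-39.5, 54.1

|Mᵢ| > 3.5 ⇔ |xᵢ − 18.05| > 3.5·6.15/0.6745 = 31.91.
So outliers lie outside [-13.86, 49.96].
-39.5: M = -6.31 → outlier.
54.1: M = 3.95 → outlier.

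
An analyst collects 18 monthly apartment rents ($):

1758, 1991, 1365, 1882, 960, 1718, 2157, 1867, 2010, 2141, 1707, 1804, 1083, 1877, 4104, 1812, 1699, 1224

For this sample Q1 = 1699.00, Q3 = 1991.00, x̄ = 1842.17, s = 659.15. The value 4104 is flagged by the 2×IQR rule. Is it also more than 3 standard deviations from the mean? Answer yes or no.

z = (4104 − 1842.17) / 659.15 = 3.43.
|z| = 3.43 > 3.

yes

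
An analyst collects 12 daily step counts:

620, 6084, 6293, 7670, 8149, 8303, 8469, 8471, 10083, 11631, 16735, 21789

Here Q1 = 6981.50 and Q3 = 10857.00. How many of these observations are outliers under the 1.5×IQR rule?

3

IQR = 3875.50; fences at 6981.50 − 5813.25 = 1168.25 and 10857.00 + 5813.25 = 16670.25.
Outside the cutoffs: 620, 16735, 21789.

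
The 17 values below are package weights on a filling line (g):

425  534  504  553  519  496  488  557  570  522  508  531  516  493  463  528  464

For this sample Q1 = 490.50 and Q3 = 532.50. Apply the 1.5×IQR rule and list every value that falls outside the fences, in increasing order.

425

IQR = Q3 − Q1 = 532.50 − 490.50 = 42.00.
Lower fence = Q1 − 1.5·IQR = 490.50 − 63.00 = 427.50.
Upper fence = Q3 + 1.5·IQR = 532.50 + 63.00 = 595.50.
425 < 427.50 → outlier.
All remaining values lie within [427.50, 595.50].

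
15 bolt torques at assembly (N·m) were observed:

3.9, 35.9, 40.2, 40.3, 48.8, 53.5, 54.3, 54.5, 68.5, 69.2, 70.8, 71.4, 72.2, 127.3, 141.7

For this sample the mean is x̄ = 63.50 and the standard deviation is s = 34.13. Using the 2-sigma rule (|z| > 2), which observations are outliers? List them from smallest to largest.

141.7

Cutoffs at x̄ ± 2s: 63.50 ± 2·34.13 = [-4.76, 131.76].
141.7: z = 2.29, |z| > 2 → outlier.
Every other value lies within [-4.76, 131.76].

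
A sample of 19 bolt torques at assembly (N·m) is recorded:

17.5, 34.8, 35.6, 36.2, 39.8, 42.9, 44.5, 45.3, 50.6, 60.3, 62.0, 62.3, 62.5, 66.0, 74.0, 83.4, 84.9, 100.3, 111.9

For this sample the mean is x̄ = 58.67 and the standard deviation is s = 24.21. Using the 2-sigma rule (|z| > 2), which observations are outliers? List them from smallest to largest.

111.9

Cutoffs at x̄ ± 2s: 58.67 ± 2·24.21 = [10.25, 107.09].
111.9: z = 2.20, |z| > 2 → outlier.
Every other value lies within [10.25, 107.09].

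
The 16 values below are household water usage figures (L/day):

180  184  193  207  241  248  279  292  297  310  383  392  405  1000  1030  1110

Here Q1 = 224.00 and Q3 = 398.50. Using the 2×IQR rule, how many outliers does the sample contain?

IQR = 174.50; fences at 224.00 − 349.00 = -125.00 and 398.50 + 349.00 = 747.50.
Outside the cutoffs: 1000, 1030, 1110.

3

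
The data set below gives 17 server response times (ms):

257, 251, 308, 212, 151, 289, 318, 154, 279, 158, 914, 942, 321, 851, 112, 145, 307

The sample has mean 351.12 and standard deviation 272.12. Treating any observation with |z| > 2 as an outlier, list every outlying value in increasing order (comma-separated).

914, 942

Cutoffs at x̄ ± 2s: 351.12 ± 2·272.12 = [-193.12, 895.36].
914: z = 2.07, |z| > 2 → outlier.
942: z = 2.17, |z| > 2 → outlier.
Every other value lies within [-193.12, 895.36].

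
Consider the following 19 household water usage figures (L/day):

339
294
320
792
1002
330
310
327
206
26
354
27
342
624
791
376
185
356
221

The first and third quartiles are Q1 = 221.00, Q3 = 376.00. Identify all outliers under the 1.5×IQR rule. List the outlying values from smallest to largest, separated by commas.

624, 791, 792, 1002

IQR = Q3 − Q1 = 376.00 − 221.00 = 155.00.
Lower fence = Q1 − 1.5·IQR = 221.00 − 232.50 = -11.50.
Upper fence = Q3 + 1.5·IQR = 376.00 + 232.50 = 608.50.
624 > 608.50 → outlier.
791 > 608.50 → outlier.
792 > 608.50 → outlier.
1002 > 608.50 → outlier.
All remaining values lie within [-11.50, 608.50].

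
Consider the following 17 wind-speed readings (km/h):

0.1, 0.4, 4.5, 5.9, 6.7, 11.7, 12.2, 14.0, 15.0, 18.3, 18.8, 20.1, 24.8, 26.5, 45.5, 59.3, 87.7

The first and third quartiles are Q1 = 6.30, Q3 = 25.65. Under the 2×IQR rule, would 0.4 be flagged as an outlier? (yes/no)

no

IQR = Q3 − Q1 = 25.65 − 6.30 = 19.35.
Lower fence = Q1 − 2·IQR = 6.30 − 38.70 = -32.40.
Upper fence = Q3 + 2·IQR = 25.65 + 38.70 = 64.35.
0.4 lies within [-32.40, 64.35].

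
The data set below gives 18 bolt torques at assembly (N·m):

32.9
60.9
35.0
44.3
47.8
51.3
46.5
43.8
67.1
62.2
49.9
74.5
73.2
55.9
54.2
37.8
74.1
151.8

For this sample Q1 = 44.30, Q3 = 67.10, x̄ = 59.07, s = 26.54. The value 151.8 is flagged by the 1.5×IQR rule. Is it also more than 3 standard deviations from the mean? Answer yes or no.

yes

z = (151.8 − 59.07) / 26.54 = 3.49.
|z| = 3.49 > 3.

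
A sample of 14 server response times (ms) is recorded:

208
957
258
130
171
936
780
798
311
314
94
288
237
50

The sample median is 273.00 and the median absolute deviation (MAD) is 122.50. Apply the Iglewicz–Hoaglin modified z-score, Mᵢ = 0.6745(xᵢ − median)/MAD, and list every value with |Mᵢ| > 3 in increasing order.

|Mᵢ| > 3 ⇔ |xᵢ − 273.00| > 3·122.50/0.6745 = 544.85.
So outliers lie outside [-271.85, 817.85].
936: M = 3.65 → outlier.
957: M = 3.77 → outlier.

936, 957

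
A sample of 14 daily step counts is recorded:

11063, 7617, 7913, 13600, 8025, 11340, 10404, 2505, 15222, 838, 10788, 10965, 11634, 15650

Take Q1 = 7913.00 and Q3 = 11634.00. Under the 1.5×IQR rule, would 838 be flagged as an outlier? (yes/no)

IQR = Q3 − Q1 = 11634.00 − 7913.00 = 3721.00.
Lower fence = Q1 − 1.5·IQR = 7913.00 − 5581.50 = 2331.50.
Upper fence = Q3 + 1.5·IQR = 11634.00 + 5581.50 = 17215.50.
838 lies below the lower fence.

yes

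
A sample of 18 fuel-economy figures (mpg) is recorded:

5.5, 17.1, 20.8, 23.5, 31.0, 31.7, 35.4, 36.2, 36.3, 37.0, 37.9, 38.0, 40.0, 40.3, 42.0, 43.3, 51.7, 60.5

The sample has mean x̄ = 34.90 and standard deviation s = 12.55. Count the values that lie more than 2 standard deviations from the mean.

Cutoffs: x̄ ± 2s = [9.80, 60.00].
Outside the cutoffs: 5.5, 60.5.

2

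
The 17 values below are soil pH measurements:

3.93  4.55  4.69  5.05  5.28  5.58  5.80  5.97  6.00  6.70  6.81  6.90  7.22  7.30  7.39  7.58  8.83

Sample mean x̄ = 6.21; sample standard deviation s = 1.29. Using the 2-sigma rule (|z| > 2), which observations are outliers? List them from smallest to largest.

8.83

Cutoffs at x̄ ± 2s: 6.21 ± 2·1.29 = [3.63, 8.79].
8.83: z = 2.03, |z| > 2 → outlier.
Every other value lies within [3.63, 8.79].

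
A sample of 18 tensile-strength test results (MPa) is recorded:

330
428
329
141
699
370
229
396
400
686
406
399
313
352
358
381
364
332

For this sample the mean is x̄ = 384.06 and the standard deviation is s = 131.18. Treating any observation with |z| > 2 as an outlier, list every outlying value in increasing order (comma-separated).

Cutoffs at x̄ ± 2s: 384.06 ± 2·131.18 = [121.70, 646.42].
686: z = 2.30, |z| > 2 → outlier.
699: z = 2.40, |z| > 2 → outlier.
Every other value lies within [121.70, 646.42].

686, 699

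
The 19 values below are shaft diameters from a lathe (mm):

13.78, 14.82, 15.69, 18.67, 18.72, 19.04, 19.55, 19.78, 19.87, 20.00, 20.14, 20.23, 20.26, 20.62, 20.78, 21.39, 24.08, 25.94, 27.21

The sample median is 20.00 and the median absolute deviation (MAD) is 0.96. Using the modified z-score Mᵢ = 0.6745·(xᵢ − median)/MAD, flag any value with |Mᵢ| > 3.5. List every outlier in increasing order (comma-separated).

13.78, 14.82, 25.94, 27.21

|Mᵢ| > 3.5 ⇔ |xᵢ − 20.00| > 3.5·0.96/0.6745 = 4.98.
So outliers lie outside [15.02, 24.98].
13.78: M = -4.37 → outlier.
14.82: M = -3.64 → outlier.
25.94: M = 4.17 → outlier.
27.21: M = 5.07 → outlier.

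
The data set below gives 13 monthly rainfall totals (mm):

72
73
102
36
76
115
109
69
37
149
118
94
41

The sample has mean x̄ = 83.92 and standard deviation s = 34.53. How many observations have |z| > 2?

0

Cutoffs: x̄ ± 2s = [14.86, 152.98].
Every value lies within the cutoffs.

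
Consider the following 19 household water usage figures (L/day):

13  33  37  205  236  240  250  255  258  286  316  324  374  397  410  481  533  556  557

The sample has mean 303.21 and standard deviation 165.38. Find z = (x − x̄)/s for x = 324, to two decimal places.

0.13

z = (324 − 303.21) / 165.38 = 0.13.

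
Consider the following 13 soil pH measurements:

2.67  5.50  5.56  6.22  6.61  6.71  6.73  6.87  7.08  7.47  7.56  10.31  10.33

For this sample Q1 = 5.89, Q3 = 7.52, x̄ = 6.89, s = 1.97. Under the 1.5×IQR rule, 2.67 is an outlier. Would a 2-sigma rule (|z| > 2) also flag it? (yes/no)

yes

z = (2.67 − 6.89) / 1.97 = -2.14.
|z| = 2.14 > 2.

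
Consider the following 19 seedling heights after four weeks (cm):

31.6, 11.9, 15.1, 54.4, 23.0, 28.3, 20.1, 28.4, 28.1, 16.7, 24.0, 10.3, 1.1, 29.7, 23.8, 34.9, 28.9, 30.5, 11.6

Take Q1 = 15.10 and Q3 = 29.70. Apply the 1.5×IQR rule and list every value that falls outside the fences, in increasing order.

IQR = Q3 − Q1 = 29.70 − 15.10 = 14.60.
Lower fence = Q1 − 1.5·IQR = 15.10 − 21.90 = -6.80.
Upper fence = Q3 + 1.5·IQR = 29.70 + 21.90 = 51.60.
54.4 > 51.60 → outlier.
All remaining values lie within [-6.80, 51.60].

54.4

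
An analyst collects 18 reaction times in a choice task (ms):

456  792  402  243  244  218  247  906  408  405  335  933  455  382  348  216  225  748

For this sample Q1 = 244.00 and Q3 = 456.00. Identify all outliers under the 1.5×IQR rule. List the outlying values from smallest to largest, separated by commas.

IQR = Q3 − Q1 = 456.00 − 244.00 = 212.00.
Lower fence = Q1 − 1.5·IQR = 244.00 − 318.00 = -74.00.
Upper fence = Q3 + 1.5·IQR = 456.00 + 318.00 = 774.00.
792 > 774.00 → outlier.
906 > 774.00 → outlier.
933 > 774.00 → outlier.
All remaining values lie within [-74.00, 774.00].

792, 906, 933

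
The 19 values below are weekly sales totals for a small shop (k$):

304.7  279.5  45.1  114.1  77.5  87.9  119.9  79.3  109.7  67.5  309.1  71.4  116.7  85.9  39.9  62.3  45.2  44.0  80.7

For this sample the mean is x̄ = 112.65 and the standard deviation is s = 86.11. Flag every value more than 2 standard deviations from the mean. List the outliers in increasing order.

Cutoffs at x̄ ± 2s: 112.65 ± 2·86.11 = [-59.57, 284.87].
304.7: z = 2.23, |z| > 2 → outlier.
309.1: z = 2.28, |z| > 2 → outlier.
Every other value lies within [-59.57, 284.87].

304.7, 309.1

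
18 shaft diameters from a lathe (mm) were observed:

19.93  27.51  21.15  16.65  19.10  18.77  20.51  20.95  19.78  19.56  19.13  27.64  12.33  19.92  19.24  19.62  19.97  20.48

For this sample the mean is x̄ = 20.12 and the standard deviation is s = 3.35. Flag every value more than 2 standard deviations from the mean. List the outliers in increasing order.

12.33, 27.51, 27.64

Cutoffs at x̄ ± 2s: 20.12 ± 2·3.35 = [13.42, 26.82].
12.33: z = -2.33, |z| > 2 → outlier.
27.51: z = 2.21, |z| > 2 → outlier.
27.64: z = 2.24, |z| > 2 → outlier.
Every other value lies within [13.42, 26.82].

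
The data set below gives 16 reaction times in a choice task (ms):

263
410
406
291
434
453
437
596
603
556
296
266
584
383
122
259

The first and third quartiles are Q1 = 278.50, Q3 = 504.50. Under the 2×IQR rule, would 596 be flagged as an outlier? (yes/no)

IQR = Q3 − Q1 = 504.50 − 278.50 = 226.00.
Lower fence = Q1 − 2·IQR = 278.50 − 452.00 = -173.50.
Upper fence = Q3 + 2·IQR = 504.50 + 452.00 = 956.50.
596 lies within [-173.50, 956.50].

no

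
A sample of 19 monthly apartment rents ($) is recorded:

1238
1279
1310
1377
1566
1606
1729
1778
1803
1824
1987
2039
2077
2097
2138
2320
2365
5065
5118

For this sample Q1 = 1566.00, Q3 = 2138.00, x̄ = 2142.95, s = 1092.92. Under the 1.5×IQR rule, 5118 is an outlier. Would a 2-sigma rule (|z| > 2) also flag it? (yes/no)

z = (5118 − 2142.95) / 1092.92 = 2.72.
|z| = 2.72 > 2.

yes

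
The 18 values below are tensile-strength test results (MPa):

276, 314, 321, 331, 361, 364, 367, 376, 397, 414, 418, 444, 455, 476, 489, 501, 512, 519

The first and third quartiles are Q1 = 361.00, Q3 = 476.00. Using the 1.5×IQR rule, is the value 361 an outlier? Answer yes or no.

IQR = Q3 − Q1 = 476.00 − 361.00 = 115.00.
Lower fence = Q1 − 1.5·IQR = 361.00 − 172.50 = 188.50.
Upper fence = Q3 + 1.5·IQR = 476.00 + 172.50 = 648.50.
361 lies within [188.50, 648.50].

no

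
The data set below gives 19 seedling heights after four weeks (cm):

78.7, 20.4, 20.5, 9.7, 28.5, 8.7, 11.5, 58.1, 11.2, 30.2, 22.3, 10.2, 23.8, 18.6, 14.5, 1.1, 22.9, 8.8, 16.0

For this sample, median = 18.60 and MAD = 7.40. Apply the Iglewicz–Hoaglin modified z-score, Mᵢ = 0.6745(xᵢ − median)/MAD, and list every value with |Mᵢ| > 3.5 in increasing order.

|Mᵢ| > 3.5 ⇔ |xᵢ − 18.60| > 3.5·7.40/0.6745 = 38.40.
So outliers lie outside [-19.80, 57.00].
58.1: M = 3.60 → outlier.
78.7: M = 5.48 → outlier.

58.1, 78.7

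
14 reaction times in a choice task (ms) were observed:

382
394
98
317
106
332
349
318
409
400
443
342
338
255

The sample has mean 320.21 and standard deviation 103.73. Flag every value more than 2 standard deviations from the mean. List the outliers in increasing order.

98, 106

Cutoffs at x̄ ± 2s: 320.21 ± 2·103.73 = [112.75, 527.67].
98: z = -2.14, |z| > 2 → outlier.
106: z = -2.07, |z| > 2 → outlier.
Every other value lies within [112.75, 527.67].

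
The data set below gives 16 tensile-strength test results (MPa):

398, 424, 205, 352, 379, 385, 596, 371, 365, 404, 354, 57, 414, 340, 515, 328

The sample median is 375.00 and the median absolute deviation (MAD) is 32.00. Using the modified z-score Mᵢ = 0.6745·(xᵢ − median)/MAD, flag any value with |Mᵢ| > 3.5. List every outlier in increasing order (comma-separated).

57, 205, 596

|Mᵢ| > 3.5 ⇔ |xᵢ − 375.00| > 3.5·32.00/0.6745 = 166.05.
So outliers lie outside [208.95, 541.05].
57: M = -6.70 → outlier.
205: M = -3.58 → outlier.
596: M = 4.66 → outlier.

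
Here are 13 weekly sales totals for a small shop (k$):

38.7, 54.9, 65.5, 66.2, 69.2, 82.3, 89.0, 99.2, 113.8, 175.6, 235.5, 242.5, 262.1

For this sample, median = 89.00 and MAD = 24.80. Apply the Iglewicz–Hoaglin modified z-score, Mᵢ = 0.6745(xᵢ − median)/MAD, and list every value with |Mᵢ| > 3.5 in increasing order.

|Mᵢ| > 3.5 ⇔ |xᵢ − 89.00| > 3.5·24.80/0.6745 = 128.69.
So outliers lie outside [-39.69, 217.69].
235.5: M = 3.98 → outlier.
242.5: M = 4.17 → outlier.
262.1: M = 4.71 → outlier.

235.5, 242.5, 262.1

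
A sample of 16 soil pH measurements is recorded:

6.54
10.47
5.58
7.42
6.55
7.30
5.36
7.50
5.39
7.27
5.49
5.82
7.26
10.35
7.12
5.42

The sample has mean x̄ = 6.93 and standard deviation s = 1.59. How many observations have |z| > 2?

Cutoffs: x̄ ± 2s = [3.75, 10.11].
Outside the cutoffs: 10.35, 10.47.

2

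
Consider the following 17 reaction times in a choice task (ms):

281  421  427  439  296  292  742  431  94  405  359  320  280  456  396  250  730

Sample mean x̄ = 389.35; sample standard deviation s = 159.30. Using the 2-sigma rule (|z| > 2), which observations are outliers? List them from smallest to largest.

Cutoffs at x̄ ± 2s: 389.35 ± 2·159.30 = [70.75, 707.95].
730: z = 2.14, |z| > 2 → outlier.
742: z = 2.21, |z| > 2 → outlier.
Every other value lies within [70.75, 707.95].

730, 742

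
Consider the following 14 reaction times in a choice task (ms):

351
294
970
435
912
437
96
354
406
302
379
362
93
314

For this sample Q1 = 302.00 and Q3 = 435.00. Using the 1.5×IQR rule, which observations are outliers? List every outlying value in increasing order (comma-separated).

93, 96, 912, 970

IQR = Q3 − Q1 = 435.00 − 302.00 = 133.00.
Lower fence = Q1 − 1.5·IQR = 302.00 − 199.50 = 102.50.
Upper fence = Q3 + 1.5·IQR = 435.00 + 199.50 = 634.50.
93 < 102.50 → outlier.
96 < 102.50 → outlier.
912 > 634.50 → outlier.
970 > 634.50 → outlier.
All remaining values lie within [102.50, 634.50].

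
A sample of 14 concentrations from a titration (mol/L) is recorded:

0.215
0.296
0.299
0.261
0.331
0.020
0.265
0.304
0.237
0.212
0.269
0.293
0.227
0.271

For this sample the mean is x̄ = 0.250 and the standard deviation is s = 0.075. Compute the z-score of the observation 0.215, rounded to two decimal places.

z = (0.215 − 0.250) / 0.075 = -0.47.

-0.47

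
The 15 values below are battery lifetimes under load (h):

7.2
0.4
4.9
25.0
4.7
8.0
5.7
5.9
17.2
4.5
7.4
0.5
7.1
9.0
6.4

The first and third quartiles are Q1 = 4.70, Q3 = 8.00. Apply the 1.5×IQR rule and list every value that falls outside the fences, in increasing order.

17.2, 25.0

IQR = Q3 − Q1 = 8.00 − 4.70 = 3.30.
Lower fence = Q1 − 1.5·IQR = 4.70 − 4.95 = -0.25.
Upper fence = Q3 + 1.5·IQR = 8.00 + 4.95 = 12.95.
17.2 > 12.95 → outlier.
25.0 > 12.95 → outlier.
All remaining values lie within [-0.25, 12.95].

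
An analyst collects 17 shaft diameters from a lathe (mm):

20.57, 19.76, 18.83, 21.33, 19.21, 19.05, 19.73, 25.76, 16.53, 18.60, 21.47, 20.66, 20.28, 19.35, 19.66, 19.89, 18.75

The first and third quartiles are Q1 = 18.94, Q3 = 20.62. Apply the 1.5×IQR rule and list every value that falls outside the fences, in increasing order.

25.76

IQR = Q3 − Q1 = 20.62 − 18.94 = 1.68.
Lower fence = Q1 − 1.5·IQR = 18.94 − 2.52 = 16.42.
Upper fence = Q3 + 1.5·IQR = 20.62 + 2.52 = 23.14.
25.76 > 23.14 → outlier.
All remaining values lie within [16.42, 23.14].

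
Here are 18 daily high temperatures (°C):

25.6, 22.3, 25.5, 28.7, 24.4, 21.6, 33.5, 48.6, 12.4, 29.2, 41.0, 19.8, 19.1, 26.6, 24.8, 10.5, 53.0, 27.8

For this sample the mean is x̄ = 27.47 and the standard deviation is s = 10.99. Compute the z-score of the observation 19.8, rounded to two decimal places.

z = (19.8 − 27.47) / 10.99 = -0.70.

-0.70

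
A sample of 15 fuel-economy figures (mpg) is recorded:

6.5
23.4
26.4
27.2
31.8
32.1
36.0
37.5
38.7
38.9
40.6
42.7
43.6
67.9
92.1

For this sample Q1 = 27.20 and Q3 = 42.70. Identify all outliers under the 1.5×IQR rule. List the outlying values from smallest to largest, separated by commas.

IQR = Q3 − Q1 = 42.70 − 27.20 = 15.50.
Lower fence = Q1 − 1.5·IQR = 27.20 − 23.25 = 3.95.
Upper fence = Q3 + 1.5·IQR = 42.70 + 23.25 = 65.95.
67.9 > 65.95 → outlier.
92.1 > 65.95 → outlier.
All remaining values lie within [3.95, 65.95].

67.9, 92.1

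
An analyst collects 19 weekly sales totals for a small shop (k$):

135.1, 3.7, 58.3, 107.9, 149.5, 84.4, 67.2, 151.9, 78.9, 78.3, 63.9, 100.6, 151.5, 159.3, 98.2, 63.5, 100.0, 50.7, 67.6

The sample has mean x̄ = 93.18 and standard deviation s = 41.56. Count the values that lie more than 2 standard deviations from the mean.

Cutoffs: x̄ ± 2s = [10.06, 176.30].
Outside the cutoffs: 3.7.

1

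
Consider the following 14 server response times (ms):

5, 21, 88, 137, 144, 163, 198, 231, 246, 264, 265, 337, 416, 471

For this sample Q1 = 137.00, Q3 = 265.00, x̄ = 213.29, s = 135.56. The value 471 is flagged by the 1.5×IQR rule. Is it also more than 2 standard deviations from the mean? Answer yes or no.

z = (471 − 213.29) / 135.56 = 1.90.
|z| = 1.90 ≤ 2.

no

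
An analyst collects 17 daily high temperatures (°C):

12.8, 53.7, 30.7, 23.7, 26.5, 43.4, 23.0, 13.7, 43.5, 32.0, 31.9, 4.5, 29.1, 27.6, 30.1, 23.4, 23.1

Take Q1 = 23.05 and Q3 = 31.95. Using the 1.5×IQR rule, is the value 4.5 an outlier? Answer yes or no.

yes

IQR = Q3 − Q1 = 31.95 − 23.05 = 8.90.
Lower fence = Q1 − 1.5·IQR = 23.05 − 13.35 = 9.70.
Upper fence = Q3 + 1.5·IQR = 31.95 + 13.35 = 45.30.
4.5 lies below the lower fence.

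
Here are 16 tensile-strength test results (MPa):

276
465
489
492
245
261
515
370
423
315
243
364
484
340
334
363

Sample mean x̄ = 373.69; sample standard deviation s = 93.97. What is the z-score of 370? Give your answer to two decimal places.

-0.04

z = (370 − 373.69) / 93.97 = -0.04.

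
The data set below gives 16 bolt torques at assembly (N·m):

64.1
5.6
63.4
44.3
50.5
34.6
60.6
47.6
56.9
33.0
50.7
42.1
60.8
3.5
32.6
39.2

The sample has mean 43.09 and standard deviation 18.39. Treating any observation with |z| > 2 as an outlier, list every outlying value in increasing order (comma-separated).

Cutoffs at x̄ ± 2s: 43.09 ± 2·18.39 = [6.31, 79.87].
3.5: z = -2.15, |z| > 2 → outlier.
5.6: z = -2.04, |z| > 2 → outlier.
Every other value lies within [6.31, 79.87].

3.5, 5.6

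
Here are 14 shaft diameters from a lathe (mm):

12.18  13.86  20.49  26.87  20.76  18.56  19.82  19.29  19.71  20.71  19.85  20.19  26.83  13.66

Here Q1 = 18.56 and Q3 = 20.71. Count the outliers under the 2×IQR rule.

IQR = 2.15; fences at 18.56 − 4.30 = 14.26 and 20.71 + 4.30 = 25.01.
Outside the cutoffs: 12.18, 13.66, 13.86, 26.83, 26.87.

5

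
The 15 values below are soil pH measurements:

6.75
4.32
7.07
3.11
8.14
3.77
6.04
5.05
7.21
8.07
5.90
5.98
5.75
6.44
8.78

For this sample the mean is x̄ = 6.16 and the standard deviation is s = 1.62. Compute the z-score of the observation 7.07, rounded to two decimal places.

z = (7.07 − 6.16) / 1.62 = 0.56.

0.56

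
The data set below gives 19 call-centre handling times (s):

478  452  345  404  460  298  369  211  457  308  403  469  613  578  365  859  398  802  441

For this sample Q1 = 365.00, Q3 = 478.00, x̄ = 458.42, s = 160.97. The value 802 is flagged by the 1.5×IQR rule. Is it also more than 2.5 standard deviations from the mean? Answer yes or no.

z = (802 − 458.42) / 160.97 = 2.13.
|z| = 2.13 ≤ 2.5.

no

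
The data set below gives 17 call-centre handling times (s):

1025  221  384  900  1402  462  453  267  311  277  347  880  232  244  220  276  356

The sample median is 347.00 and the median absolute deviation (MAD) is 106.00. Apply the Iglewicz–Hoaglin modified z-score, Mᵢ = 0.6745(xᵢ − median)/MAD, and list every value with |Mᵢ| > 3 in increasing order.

880, 900, 1025, 1402

|Mᵢ| > 3 ⇔ |xᵢ − 347.00| > 3·106.00/0.6745 = 471.46.
So outliers lie outside [-124.46, 818.46].
880: M = 3.39 → outlier.
900: M = 3.52 → outlier.
1025: M = 4.31 → outlier.
1402: M = 6.71 → outlier.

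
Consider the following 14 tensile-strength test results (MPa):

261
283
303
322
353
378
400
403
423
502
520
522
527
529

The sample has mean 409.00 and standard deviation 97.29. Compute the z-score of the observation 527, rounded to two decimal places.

z = (527 − 409.00) / 97.29 = 1.21.

1.21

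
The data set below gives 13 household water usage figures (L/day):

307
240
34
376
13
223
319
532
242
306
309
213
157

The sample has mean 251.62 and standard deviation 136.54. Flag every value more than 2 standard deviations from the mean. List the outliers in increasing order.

Cutoffs at x̄ ± 2s: 251.62 ± 2·136.54 = [-21.46, 524.70].
532: z = 2.05, |z| > 2 → outlier.
Every other value lies within [-21.46, 524.70].

532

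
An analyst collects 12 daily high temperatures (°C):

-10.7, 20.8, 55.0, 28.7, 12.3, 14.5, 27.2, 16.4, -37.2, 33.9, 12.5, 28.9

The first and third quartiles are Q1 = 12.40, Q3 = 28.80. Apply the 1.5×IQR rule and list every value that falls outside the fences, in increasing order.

IQR = Q3 − Q1 = 28.80 − 12.40 = 16.40.
Lower fence = Q1 − 1.5·IQR = 12.40 − 24.60 = -12.20.
Upper fence = Q3 + 1.5·IQR = 28.80 + 24.60 = 53.40.
-37.2 < -12.20 → outlier.
55.0 > 53.40 → outlier.
All remaining values lie within [-12.20, 53.40].

-37.2, 55.0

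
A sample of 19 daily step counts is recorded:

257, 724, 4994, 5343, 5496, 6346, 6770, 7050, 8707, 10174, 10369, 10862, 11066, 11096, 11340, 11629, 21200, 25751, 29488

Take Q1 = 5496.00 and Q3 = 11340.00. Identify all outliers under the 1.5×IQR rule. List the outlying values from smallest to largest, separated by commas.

21200, 25751, 29488

IQR = Q3 − Q1 = 11340.00 − 5496.00 = 5844.00.
Lower fence = Q1 − 1.5·IQR = 5496.00 − 8766.00 = -3270.00.
Upper fence = Q3 + 1.5·IQR = 11340.00 + 8766.00 = 20106.00.
21200 > 20106.00 → outlier.
25751 > 20106.00 → outlier.
29488 > 20106.00 → outlier.
All remaining values lie within [-3270.00, 20106.00].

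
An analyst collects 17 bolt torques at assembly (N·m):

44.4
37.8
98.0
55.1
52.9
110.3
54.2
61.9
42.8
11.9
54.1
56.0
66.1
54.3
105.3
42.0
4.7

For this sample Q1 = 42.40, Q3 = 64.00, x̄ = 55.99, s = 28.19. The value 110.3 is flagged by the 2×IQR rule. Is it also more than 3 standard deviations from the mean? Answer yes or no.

no

z = (110.3 − 55.99) / 28.19 = 1.93.
|z| = 1.93 ≤ 3.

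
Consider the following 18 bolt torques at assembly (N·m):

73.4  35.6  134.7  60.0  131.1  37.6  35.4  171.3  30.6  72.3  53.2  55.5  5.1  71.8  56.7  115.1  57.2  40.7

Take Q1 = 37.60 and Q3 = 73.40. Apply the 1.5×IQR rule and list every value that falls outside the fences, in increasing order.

IQR = Q3 − Q1 = 73.40 − 37.60 = 35.80.
Lower fence = Q1 − 1.5·IQR = 37.60 − 53.70 = -16.10.
Upper fence = Q3 + 1.5·IQR = 73.40 + 53.70 = 127.10.
131.1 > 127.10 → outlier.
134.7 > 127.10 → outlier.
171.3 > 127.10 → outlier.
All remaining values lie within [-16.10, 127.10].

131.1, 134.7, 171.3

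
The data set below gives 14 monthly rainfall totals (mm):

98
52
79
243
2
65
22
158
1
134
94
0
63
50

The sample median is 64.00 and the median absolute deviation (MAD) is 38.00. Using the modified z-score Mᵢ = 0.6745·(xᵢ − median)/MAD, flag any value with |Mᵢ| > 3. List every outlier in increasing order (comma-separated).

243

|Mᵢ| > 3 ⇔ |xᵢ − 64.00| > 3·38.00/0.6745 = 169.01.
So outliers lie outside [-105.01, 233.01].
243: M = 3.18 → outlier.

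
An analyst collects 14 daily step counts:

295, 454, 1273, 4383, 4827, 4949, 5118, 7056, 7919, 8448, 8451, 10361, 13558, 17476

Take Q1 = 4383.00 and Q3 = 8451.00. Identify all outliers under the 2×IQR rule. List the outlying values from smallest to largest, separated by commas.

17476

IQR = Q3 − Q1 = 8451.00 − 4383.00 = 4068.00.
Lower fence = Q1 − 2·IQR = 4383.00 − 8136.00 = -3753.00.
Upper fence = Q3 + 2·IQR = 8451.00 + 8136.00 = 16587.00.
17476 > 16587.00 → outlier.
All remaining values lie within [-3753.00, 16587.00].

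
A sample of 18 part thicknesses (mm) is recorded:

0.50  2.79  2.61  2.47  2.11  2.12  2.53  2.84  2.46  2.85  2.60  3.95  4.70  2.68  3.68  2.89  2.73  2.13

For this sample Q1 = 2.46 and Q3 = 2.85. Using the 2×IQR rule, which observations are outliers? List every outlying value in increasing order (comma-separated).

IQR = Q3 − Q1 = 2.85 − 2.46 = 0.39.
Lower fence = Q1 − 2·IQR = 2.46 − 0.78 = 1.68.
Upper fence = Q3 + 2·IQR = 2.85 + 0.78 = 3.63.
0.50 < 1.68 → outlier.
3.68 > 3.63 → outlier.
3.95 > 3.63 → outlier.
4.70 > 3.63 → outlier.
All remaining values lie within [1.68, 3.63].

0.50, 3.68, 3.95, 4.70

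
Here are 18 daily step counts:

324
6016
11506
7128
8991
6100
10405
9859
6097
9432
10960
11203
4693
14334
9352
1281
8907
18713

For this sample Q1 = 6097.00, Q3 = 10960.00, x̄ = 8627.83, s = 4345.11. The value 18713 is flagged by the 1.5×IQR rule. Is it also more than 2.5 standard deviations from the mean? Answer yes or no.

no

z = (18713 − 8627.83) / 4345.11 = 2.32.
|z| = 2.32 ≤ 2.5.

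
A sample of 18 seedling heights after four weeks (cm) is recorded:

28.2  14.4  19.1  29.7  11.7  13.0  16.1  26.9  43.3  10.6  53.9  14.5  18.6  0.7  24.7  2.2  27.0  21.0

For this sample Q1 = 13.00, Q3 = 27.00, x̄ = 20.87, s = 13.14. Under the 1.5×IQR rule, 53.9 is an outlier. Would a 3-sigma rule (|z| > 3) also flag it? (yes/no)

no

z = (53.9 − 20.87) / 13.14 = 2.51.
|z| = 2.51 ≤ 3.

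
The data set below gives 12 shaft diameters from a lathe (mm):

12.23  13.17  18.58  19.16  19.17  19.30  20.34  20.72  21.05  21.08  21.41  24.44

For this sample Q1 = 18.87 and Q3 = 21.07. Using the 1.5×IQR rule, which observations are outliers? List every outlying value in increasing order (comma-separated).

IQR = Q3 − Q1 = 21.07 − 18.87 = 2.20.
Lower fence = Q1 − 1.5·IQR = 18.87 − 3.30 = 15.57.
Upper fence = Q3 + 1.5·IQR = 21.07 + 3.30 = 24.37.
12.23 < 15.57 → outlier.
13.17 < 15.57 → outlier.
24.44 > 24.37 → outlier.
All remaining values lie within [15.57, 24.37].

12.23, 13.17, 24.44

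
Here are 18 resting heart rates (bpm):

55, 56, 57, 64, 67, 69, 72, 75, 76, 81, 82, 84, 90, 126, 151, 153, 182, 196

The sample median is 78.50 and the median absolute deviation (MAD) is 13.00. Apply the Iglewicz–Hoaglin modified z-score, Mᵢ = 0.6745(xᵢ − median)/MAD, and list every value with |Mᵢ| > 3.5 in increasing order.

|Mᵢ| > 3.5 ⇔ |xᵢ − 78.50| > 3.5·13.00/0.6745 = 67.46.
So outliers lie outside [11.04, 145.96].
151: M = 3.76 → outlier.
153: M = 3.87 → outlier.
182: M = 5.37 → outlier.
196: M = 6.10 → outlier.

151, 153, 182, 196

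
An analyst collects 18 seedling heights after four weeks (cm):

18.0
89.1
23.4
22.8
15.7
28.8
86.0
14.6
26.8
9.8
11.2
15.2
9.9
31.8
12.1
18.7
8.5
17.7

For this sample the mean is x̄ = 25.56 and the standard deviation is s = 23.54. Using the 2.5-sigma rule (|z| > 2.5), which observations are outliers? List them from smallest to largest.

Cutoffs at x̄ ± 2.5s: 25.56 ± 2.5·23.54 = [-33.29, 84.41].
86.0: z = 2.57, |z| > 2.5 → outlier.
89.1: z = 2.70, |z| > 2.5 → outlier.
Every other value lies within [-33.29, 84.41].

86.0, 89.1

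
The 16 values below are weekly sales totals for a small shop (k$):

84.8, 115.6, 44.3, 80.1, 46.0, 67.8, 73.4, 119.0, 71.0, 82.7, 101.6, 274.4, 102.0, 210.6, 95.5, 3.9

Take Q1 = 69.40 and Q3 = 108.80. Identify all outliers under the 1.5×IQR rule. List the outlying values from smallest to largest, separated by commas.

3.9, 210.6, 274.4

IQR = Q3 − Q1 = 108.80 − 69.40 = 39.40.
Lower fence = Q1 − 1.5·IQR = 69.40 − 59.10 = 10.30.
Upper fence = Q3 + 1.5·IQR = 108.80 + 59.10 = 167.90.
3.9 < 10.30 → outlier.
210.6 > 167.90 → outlier.
274.4 > 167.90 → outlier.
All remaining values lie within [10.30, 167.90].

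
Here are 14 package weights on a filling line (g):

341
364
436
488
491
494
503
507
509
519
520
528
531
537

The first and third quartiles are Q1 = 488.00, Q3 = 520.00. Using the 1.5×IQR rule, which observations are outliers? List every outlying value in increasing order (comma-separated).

IQR = Q3 − Q1 = 520.00 − 488.00 = 32.00.
Lower fence = Q1 − 1.5·IQR = 488.00 − 48.00 = 440.00.
Upper fence = Q3 + 1.5·IQR = 520.00 + 48.00 = 568.00.
341 < 440.00 → outlier.
364 < 440.00 → outlier.
436 < 440.00 → outlier.
All remaining values lie within [440.00, 568.00].

341, 364, 436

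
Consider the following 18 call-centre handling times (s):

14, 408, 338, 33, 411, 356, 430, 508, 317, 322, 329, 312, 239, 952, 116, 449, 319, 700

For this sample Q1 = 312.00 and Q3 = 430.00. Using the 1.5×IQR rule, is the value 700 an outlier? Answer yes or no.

yes

IQR = Q3 − Q1 = 430.00 − 312.00 = 118.00.
Lower fence = Q1 − 1.5·IQR = 312.00 − 177.00 = 135.00.
Upper fence = Q3 + 1.5·IQR = 430.00 + 177.00 = 607.00.
700 lies above the upper fence.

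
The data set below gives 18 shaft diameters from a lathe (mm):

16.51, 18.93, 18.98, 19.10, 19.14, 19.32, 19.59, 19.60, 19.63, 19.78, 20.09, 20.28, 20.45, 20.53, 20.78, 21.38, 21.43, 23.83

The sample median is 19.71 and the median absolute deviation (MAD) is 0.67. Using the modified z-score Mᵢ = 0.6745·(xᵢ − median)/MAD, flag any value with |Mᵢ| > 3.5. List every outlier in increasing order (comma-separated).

|Mᵢ| > 3.5 ⇔ |xᵢ − 19.71| > 3.5·0.67/0.6745 = 3.48.
So outliers lie outside [16.23, 23.19].
23.83: M = 4.15 → outlier.

23.83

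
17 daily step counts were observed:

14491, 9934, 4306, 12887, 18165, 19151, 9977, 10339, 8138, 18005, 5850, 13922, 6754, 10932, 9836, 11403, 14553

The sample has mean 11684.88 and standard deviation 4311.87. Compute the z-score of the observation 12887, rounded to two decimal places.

z = (12887 − 11684.88) / 4311.87 = 0.28.

0.28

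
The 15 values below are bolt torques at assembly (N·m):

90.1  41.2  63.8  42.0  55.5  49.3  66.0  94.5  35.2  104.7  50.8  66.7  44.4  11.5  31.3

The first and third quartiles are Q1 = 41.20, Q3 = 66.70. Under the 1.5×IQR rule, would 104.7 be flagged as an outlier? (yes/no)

no

IQR = Q3 − Q1 = 66.70 − 41.20 = 25.50.
Lower fence = Q1 − 1.5·IQR = 41.20 − 38.25 = 2.95.
Upper fence = Q3 + 1.5·IQR = 66.70 + 38.25 = 104.95.
104.7 lies within [2.95, 104.95].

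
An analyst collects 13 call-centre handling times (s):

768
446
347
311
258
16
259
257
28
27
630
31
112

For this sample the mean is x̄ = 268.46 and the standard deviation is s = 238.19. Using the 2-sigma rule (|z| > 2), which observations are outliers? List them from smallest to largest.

768

Cutoffs at x̄ ± 2s: 268.46 ± 2·238.19 = [-207.92, 744.84].
768: z = 2.10, |z| > 2 → outlier.
Every other value lies within [-207.92, 744.84].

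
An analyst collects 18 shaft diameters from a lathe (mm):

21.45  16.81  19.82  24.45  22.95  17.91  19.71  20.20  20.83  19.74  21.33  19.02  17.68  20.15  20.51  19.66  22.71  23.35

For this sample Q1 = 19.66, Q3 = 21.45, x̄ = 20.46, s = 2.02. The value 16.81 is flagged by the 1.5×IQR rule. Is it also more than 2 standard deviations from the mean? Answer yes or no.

no

z = (16.81 − 20.46) / 2.02 = -1.81.
|z| = 1.81 ≤ 2.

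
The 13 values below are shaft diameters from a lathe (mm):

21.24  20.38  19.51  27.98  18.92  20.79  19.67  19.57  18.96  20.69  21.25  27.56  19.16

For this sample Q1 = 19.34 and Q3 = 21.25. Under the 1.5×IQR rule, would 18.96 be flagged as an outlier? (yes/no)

IQR = Q3 − Q1 = 21.25 − 19.34 = 1.91.
Lower fence = Q1 − 1.5·IQR = 19.34 − 2.865 = 16.475.
Upper fence = Q3 + 1.5·IQR = 21.25 + 2.865 = 24.115.
18.96 lies within [16.475, 24.115].

no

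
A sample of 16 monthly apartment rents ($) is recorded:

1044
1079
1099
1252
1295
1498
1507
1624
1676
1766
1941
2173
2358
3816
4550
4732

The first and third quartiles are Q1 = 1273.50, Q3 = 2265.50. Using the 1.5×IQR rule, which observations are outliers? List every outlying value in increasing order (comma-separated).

3816, 4550, 4732

IQR = Q3 − Q1 = 2265.50 − 1273.50 = 992.00.
Lower fence = Q1 − 1.5·IQR = 1273.50 − 1488.00 = -214.50.
Upper fence = Q3 + 1.5·IQR = 2265.50 + 1488.00 = 3753.50.
3816 > 3753.50 → outlier.
4550 > 3753.50 → outlier.
4732 > 3753.50 → outlier.
All remaining values lie within [-214.50, 3753.50].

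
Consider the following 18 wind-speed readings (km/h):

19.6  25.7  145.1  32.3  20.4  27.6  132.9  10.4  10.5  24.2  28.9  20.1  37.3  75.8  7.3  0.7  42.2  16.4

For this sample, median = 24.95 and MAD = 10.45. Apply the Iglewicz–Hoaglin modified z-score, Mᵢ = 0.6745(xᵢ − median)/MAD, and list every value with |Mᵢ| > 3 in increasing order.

|Mᵢ| > 3 ⇔ |xᵢ − 24.95| > 3·10.45/0.6745 = 46.48.
So outliers lie outside [-21.53, 71.43].
75.8: M = 3.28 → outlier.
132.9: M = 6.97 → outlier.
145.1: M = 7.76 → outlier.

75.8, 132.9, 145.1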